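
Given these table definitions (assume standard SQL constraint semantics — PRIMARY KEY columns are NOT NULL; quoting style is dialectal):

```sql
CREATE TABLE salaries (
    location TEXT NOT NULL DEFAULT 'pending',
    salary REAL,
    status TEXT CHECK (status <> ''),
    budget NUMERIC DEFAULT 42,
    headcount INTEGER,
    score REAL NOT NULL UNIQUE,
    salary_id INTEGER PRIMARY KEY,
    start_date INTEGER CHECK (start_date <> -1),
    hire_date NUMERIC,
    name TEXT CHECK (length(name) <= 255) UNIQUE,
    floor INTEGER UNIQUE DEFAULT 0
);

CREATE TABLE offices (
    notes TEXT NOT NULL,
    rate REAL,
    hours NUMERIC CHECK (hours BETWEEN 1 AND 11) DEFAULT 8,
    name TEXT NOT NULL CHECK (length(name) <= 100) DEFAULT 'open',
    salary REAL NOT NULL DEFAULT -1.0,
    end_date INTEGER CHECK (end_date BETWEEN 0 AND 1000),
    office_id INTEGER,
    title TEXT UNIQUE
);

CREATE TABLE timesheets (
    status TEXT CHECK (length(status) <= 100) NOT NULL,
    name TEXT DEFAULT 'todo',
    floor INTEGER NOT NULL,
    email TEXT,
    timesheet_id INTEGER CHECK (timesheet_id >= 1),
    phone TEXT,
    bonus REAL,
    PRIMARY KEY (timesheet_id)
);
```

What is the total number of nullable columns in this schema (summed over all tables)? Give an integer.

17

salaries: 8 nullable (salary, status, budget, headcount, start_date, hire_date, name, floor — PK (salary_id) and explicit NOT NULL columns excluded).
offices: 5 nullable (rate, hours, end_date, office_id, title — PK none and explicit NOT NULL columns excluded).
timesheets: 4 nullable (name, email, phone, bonus — PK (timesheet_id) and explicit NOT NULL columns excluded).
Total: 8 + 5 + 4 = 17.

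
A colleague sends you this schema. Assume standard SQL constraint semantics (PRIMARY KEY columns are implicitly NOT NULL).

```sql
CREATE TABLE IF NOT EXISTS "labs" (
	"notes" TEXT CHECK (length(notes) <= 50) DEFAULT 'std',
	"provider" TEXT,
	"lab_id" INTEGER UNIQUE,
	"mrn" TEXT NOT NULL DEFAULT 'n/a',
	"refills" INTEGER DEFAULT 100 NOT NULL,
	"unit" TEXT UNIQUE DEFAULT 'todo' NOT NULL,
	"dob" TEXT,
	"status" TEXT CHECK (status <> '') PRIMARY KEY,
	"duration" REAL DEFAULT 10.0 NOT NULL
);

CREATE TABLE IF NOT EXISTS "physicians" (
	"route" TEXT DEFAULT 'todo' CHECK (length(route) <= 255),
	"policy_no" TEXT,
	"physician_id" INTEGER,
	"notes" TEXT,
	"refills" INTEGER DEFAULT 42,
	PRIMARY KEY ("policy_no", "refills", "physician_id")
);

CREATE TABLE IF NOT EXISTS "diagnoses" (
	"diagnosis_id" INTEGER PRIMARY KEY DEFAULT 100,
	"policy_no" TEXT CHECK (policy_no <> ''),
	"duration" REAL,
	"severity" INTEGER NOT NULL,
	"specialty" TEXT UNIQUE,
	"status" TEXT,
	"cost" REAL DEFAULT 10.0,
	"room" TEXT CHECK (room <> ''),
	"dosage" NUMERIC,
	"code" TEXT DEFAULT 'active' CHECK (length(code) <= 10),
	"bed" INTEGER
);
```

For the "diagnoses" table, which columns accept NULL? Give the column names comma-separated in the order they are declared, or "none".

policy_no, duration, specialty, status, cost, room, dosage, code, bed

- diagnosis_id: part of the PRIMARY KEY, which implies NOT NULL → not nullable.
- policy_no: CHECK does not forbid NULL (a CHECK constraint passes when its expression is NULL) → nullable.
- duration: no NOT NULL constraint applies → nullable.
- severity: declared NOT NULL → not nullable.
- specialty: UNIQUE does not imply NOT NULL → nullable.
- status: no NOT NULL constraint applies → nullable.
- cost: DEFAULT only fills an omitted column; an explicit NULL is still allowed → nullable.
- room: CHECK does not forbid NULL (a CHECK constraint passes when its expression is NULL) → nullable.
- dosage: no NOT NULL constraint applies → nullable.
- code: CHECK does not forbid NULL (a CHECK constraint passes when its expression is NULL) → nullable.
- bed: no NOT NULL constraint applies → nullable.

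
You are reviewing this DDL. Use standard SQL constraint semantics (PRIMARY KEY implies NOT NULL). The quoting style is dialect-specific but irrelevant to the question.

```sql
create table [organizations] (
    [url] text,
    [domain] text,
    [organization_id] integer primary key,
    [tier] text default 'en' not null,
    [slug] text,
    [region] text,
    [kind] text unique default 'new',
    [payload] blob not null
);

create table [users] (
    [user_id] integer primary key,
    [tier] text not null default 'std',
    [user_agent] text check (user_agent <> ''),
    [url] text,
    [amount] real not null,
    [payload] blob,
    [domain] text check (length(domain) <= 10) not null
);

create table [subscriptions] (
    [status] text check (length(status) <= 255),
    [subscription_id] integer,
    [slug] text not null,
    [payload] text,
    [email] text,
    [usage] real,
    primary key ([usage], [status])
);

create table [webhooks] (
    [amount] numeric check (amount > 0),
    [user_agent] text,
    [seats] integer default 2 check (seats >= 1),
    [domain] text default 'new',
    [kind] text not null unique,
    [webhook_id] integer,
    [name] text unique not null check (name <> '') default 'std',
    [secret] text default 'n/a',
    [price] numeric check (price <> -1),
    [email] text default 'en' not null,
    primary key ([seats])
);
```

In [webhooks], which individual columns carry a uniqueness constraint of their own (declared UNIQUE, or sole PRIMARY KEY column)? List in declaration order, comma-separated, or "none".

- amount: no UNIQUE or single-column PK constraint.
- user_agent: no UNIQUE or single-column PK constraint.
- seats: single-column PRIMARY KEY → unique.
- domain: no UNIQUE or single-column PK constraint.
- kind: declared UNIQUE → unique.
- webhook_id: no UNIQUE or single-column PK constraint.
- name: declared UNIQUE → unique.
- secret: no UNIQUE or single-column PK constraint.
- price: no UNIQUE or single-column PK constraint.
- email: no UNIQUE or single-column PK constraint.

seats, kind, name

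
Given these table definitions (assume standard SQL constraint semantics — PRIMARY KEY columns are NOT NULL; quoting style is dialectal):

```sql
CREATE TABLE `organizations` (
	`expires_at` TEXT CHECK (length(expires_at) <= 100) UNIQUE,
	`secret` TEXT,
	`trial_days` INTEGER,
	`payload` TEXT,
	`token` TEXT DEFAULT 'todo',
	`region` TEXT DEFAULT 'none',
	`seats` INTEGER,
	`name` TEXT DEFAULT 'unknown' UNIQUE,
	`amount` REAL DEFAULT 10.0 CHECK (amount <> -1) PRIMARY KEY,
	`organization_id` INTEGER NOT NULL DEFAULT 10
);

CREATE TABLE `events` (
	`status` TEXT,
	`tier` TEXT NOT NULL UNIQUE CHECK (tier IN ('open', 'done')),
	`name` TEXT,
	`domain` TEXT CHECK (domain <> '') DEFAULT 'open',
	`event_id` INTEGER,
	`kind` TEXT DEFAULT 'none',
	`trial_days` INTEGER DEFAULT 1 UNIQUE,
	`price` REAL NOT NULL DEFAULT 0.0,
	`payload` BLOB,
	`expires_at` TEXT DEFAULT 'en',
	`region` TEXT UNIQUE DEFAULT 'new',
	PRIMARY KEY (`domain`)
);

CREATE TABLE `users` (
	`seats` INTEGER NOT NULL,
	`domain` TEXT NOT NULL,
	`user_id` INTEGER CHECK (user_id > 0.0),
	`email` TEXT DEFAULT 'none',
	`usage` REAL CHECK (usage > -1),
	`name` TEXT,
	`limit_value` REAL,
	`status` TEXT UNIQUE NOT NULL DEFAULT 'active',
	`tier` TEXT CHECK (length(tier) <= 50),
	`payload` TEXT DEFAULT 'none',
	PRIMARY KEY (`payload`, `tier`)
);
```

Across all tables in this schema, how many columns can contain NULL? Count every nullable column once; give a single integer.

21

organizations: 8 nullable (expires_at, secret, trial_days, payload, token, region, seats, name — PK (amount) and explicit NOT NULL columns excluded).
events: 8 nullable (status, name, event_id, kind, trial_days, payload, expires_at, region — PK (domain) and explicit NOT NULL columns excluded).
users: 5 nullable (user_id, email, usage, name, limit_value — PK (payload, tier) and explicit NOT NULL columns excluded).
Total: 8 + 8 + 5 = 21.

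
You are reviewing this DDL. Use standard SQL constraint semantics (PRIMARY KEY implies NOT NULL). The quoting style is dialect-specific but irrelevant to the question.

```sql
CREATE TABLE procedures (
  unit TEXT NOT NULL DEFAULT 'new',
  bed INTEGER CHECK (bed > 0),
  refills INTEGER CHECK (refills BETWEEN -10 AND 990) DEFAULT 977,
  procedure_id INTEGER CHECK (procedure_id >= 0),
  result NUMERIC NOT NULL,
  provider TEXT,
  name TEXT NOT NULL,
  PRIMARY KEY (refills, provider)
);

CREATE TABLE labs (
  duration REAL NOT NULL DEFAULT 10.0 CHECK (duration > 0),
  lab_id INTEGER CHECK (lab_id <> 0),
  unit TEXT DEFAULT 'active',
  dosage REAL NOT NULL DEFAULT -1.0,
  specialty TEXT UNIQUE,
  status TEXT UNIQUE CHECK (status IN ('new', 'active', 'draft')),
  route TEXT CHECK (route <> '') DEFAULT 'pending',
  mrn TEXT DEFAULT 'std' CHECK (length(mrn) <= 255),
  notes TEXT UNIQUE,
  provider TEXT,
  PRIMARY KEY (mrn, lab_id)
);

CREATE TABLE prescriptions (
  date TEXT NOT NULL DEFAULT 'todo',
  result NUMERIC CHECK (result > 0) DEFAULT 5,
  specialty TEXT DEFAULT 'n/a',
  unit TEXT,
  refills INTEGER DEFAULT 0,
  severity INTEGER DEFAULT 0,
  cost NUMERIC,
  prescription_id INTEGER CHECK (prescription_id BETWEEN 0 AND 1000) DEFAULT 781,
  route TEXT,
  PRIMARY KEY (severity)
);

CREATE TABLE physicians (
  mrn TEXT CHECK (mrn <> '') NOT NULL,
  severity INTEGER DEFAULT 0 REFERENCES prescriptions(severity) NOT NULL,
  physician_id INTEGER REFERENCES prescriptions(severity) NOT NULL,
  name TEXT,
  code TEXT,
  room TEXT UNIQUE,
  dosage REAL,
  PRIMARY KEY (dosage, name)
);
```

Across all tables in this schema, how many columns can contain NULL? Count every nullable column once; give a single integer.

17

procedures: 2 nullable (bed, procedure_id — PK (refills, provider) and explicit NOT NULL columns excluded).
labs: 6 nullable (unit, specialty, status, route, notes, provider — PK (mrn, lab_id) and explicit NOT NULL columns excluded).
prescriptions: 7 nullable (result, specialty, unit, refills, cost, prescription_id, route — PK (severity) and explicit NOT NULL columns excluded).
physicians: 2 nullable (code, room — PK (dosage, name) and explicit NOT NULL columns excluded).
Total: 2 + 6 + 7 + 2 = 17.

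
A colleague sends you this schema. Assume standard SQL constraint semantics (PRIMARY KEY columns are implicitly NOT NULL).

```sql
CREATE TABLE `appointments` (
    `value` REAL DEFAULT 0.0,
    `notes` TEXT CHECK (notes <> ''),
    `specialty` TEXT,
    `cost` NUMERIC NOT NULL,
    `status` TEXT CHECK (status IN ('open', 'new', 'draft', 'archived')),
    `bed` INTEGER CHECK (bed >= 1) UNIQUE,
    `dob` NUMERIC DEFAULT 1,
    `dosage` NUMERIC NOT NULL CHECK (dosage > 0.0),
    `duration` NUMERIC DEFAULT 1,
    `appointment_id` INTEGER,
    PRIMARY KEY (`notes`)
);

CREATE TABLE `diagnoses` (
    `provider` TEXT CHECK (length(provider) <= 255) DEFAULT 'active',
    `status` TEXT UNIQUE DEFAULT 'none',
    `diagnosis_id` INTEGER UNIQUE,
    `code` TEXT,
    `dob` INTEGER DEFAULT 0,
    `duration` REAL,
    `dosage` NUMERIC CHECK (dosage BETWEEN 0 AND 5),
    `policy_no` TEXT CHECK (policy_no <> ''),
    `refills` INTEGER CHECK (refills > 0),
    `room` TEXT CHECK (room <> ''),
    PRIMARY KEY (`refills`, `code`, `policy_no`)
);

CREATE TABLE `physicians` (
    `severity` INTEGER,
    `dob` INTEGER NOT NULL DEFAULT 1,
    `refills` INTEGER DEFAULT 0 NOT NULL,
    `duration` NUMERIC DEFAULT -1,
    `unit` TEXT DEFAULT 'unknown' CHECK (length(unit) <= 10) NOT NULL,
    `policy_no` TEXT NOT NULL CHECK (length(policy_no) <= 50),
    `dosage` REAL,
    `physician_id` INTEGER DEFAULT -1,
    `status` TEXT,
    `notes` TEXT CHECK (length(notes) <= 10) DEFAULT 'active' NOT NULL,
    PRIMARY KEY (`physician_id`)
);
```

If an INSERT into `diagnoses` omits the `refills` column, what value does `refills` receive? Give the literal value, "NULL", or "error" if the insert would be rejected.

error

refills has no DEFAULT clause.
Omitting it would insert NULL, but it is part of the PRIMARY KEY, so the INSERT fails.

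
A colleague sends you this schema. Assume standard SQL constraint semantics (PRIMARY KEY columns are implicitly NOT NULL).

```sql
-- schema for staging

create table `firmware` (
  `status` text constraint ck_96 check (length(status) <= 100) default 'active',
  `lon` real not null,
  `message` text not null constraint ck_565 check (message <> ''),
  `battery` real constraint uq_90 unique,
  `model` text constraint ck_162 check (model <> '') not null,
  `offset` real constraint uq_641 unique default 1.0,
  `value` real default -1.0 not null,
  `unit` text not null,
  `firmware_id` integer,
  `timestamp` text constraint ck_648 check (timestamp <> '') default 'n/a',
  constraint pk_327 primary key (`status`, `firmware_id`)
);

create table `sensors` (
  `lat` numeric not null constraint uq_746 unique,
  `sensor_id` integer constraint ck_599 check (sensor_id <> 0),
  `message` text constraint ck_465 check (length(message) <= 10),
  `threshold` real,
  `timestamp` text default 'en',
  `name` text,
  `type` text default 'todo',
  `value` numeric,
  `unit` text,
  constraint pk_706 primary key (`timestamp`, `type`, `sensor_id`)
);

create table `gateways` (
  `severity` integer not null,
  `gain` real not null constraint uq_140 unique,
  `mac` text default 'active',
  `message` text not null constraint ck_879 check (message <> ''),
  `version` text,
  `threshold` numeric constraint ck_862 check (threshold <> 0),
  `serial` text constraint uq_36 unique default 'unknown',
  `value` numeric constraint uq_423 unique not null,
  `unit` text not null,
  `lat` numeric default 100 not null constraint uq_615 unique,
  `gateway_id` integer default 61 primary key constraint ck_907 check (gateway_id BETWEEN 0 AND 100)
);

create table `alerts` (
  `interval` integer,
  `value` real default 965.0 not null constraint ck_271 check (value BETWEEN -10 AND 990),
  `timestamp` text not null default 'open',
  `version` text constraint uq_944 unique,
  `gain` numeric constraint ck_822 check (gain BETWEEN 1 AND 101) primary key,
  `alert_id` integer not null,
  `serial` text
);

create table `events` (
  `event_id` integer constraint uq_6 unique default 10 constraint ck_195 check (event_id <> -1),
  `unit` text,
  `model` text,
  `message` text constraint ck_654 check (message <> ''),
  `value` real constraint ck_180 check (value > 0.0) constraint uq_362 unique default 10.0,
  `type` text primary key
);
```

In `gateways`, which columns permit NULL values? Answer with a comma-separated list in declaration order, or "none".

mac, version, threshold, serial

- severity: declared NOT NULL → not nullable.
- gain: declared NOT NULL → not nullable.
- mac: DEFAULT only fills an omitted column; an explicit NULL is still allowed → nullable.
- message: declared NOT NULL → not nullable.
- version: no NOT NULL constraint applies → nullable.
- threshold: CHECK does not forbid NULL (a CHECK constraint passes when its expression is NULL) → nullable.
- serial: UNIQUE does not imply NOT NULL → nullable.
- value: declared NOT NULL → not nullable.
- unit: declared NOT NULL → not nullable.
- lat: declared NOT NULL → not nullable.
- gateway_id: part of the PRIMARY KEY, which implies NOT NULL → not nullable.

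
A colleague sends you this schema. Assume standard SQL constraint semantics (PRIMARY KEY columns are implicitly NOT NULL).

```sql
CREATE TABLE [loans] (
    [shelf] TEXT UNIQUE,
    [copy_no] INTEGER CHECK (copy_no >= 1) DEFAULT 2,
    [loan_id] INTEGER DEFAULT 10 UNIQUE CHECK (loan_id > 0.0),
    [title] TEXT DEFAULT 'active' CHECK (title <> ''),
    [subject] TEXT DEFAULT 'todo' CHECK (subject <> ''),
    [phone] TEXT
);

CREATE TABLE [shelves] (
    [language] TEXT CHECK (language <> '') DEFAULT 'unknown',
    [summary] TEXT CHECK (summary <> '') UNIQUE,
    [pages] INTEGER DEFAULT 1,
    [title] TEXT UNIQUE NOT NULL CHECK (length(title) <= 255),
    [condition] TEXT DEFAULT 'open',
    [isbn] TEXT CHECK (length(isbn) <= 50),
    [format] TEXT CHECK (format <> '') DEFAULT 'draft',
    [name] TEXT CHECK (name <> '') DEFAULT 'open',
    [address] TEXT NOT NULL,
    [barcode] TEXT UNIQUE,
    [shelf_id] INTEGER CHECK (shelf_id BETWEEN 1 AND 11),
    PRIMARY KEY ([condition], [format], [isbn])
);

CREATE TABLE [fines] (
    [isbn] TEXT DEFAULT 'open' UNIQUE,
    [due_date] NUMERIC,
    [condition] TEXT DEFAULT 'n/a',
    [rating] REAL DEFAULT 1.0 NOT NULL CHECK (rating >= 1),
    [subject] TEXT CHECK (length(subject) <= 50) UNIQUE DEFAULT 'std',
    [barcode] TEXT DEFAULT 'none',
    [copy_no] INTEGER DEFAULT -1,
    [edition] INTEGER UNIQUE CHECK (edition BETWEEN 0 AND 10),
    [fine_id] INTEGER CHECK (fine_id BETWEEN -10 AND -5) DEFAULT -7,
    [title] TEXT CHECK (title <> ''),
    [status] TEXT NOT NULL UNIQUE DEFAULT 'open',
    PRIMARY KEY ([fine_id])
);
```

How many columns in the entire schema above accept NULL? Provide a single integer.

loans: 6 nullable (shelf, copy_no, loan_id, title, subject, phone — PK none and explicit NOT NULL columns excluded).
shelves: 6 nullable (language, summary, pages, name, barcode, shelf_id — PK (condition, format, isbn) and explicit NOT NULL columns excluded).
fines: 8 nullable (isbn, due_date, condition, subject, barcode, copy_no, edition, title — PK (fine_id) and explicit NOT NULL columns excluded).
Total: 6 + 6 + 8 = 20.

20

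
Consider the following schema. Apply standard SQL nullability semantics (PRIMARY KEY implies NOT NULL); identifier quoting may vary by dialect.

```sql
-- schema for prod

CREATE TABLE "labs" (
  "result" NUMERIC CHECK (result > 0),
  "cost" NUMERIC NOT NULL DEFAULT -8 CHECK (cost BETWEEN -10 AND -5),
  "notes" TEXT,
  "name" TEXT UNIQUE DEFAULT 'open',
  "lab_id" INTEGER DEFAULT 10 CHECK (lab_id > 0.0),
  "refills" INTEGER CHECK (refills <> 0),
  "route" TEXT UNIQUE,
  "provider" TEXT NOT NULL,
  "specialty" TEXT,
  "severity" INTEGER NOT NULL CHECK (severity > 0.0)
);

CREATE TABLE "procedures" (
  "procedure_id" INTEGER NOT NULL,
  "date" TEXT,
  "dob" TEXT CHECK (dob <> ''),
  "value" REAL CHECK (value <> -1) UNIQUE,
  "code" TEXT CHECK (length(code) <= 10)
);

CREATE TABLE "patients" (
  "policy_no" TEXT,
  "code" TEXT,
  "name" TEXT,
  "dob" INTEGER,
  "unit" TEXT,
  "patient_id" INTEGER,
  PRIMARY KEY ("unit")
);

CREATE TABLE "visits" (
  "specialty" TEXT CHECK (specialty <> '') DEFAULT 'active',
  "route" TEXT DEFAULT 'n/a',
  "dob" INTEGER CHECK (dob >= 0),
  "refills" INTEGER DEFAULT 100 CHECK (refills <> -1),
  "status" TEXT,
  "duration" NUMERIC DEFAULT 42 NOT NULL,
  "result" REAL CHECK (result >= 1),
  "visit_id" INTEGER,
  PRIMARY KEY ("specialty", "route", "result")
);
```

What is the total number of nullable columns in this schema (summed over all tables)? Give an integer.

labs: 7 nullable (result, notes, name, lab_id, refills, route, specialty — PK none and explicit NOT NULL columns excluded).
procedures: 4 nullable (date, dob, value, code — PK none and explicit NOT NULL columns excluded).
patients: 5 nullable (policy_no, code, name, dob, patient_id — PK (unit) and explicit NOT NULL columns excluded).
visits: 4 nullable (dob, refills, status, visit_id — PK (specialty, route, result) and explicit NOT NULL columns excluded).
Total: 7 + 4 + 5 + 4 = 20.

20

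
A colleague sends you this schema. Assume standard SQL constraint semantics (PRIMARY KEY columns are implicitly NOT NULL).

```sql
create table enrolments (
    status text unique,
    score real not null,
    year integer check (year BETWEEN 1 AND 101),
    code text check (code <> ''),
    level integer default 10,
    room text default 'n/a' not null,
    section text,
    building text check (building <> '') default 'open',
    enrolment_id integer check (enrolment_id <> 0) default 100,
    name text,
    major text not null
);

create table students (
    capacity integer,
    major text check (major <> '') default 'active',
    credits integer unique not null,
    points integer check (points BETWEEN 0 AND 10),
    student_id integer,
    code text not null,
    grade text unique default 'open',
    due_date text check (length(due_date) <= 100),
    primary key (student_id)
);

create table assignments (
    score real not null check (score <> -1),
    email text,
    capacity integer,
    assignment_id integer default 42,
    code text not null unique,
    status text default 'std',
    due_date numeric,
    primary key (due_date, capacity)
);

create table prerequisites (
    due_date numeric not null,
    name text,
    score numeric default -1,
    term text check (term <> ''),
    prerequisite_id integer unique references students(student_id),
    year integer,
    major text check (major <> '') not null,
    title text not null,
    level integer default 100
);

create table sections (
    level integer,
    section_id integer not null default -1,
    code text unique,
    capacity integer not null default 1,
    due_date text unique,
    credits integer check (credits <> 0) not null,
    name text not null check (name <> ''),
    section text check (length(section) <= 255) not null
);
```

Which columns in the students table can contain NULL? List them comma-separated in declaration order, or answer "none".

capacity, major, points, grade, due_date

- capacity: no NOT NULL constraint applies → nullable.
- major: CHECK does not forbid NULL (a CHECK constraint passes when its expression is NULL) → nullable.
- credits: declared NOT NULL → not nullable.
- points: CHECK does not forbid NULL (a CHECK constraint passes when its expression is NULL) → nullable.
- student_id: part of the PRIMARY KEY, which implies NOT NULL → not nullable.
- code: declared NOT NULL → not nullable.
- grade: UNIQUE does not imply NOT NULL → nullable.
- due_date: CHECK does not forbid NULL (a CHECK constraint passes when its expression is NULL) → nullable.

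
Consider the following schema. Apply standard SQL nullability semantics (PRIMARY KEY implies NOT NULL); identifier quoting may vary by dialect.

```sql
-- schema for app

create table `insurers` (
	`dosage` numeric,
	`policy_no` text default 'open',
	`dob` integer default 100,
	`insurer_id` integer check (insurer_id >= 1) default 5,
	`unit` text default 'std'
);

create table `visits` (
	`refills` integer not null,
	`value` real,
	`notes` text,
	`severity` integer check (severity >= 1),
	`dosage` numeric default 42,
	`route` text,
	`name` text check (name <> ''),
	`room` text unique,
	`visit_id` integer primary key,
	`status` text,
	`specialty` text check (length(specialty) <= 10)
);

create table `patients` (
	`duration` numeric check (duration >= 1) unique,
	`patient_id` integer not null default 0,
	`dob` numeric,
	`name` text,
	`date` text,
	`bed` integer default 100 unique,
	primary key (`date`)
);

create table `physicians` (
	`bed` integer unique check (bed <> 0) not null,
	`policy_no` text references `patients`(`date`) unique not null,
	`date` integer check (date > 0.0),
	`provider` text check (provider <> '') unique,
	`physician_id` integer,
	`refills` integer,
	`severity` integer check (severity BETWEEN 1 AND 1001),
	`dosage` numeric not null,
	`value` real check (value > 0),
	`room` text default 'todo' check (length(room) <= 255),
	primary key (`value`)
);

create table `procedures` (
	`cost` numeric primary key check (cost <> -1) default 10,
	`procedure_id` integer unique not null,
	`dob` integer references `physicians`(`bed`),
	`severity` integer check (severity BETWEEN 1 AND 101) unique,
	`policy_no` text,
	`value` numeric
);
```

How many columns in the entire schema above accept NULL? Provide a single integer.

insurers: 5 nullable (dosage, policy_no, dob, insurer_id, unit — PK none and explicit NOT NULL columns excluded).
visits: 9 nullable (value, notes, severity, dosage, route, name, room, status, specialty — PK (visit_id) and explicit NOT NULL columns excluded).
patients: 4 nullable (duration, dob, name, bed — PK (date) and explicit NOT NULL columns excluded).
physicians: 6 nullable (date, provider, physician_id, refills, severity, room — PK (value) and explicit NOT NULL columns excluded).
procedures: 4 nullable (dob, severity, policy_no, value — PK (cost) and explicit NOT NULL columns excluded).
Total: 5 + 9 + 4 + 6 + 4 = 28.

28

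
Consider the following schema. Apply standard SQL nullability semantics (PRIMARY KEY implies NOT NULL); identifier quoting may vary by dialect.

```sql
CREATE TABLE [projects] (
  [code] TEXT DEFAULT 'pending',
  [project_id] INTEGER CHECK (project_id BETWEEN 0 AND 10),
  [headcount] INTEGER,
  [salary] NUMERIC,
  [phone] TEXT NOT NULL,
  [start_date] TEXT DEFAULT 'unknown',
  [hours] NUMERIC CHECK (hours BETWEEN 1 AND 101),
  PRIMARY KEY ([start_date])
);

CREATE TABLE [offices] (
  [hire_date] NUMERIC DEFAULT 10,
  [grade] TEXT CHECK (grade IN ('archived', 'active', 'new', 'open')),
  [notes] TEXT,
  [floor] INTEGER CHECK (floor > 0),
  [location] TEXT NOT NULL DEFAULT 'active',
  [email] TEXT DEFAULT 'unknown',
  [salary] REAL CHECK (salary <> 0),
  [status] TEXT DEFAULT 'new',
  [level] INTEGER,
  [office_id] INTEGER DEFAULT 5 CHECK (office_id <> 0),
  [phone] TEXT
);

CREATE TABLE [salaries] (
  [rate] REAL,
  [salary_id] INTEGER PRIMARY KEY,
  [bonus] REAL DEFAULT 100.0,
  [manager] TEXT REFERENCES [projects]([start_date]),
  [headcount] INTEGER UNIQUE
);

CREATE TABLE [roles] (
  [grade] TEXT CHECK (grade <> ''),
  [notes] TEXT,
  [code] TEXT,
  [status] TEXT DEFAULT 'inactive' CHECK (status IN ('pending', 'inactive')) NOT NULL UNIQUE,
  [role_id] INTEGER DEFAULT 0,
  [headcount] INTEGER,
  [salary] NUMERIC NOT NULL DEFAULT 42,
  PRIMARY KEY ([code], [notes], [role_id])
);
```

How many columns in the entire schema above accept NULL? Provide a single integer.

projects: 5 nullable (code, project_id, headcount, salary, hours — PK (start_date) and explicit NOT NULL columns excluded).
offices: 10 nullable (hire_date, grade, notes, floor, email, salary, status, level, office_id, phone — PK none and explicit NOT NULL columns excluded).
salaries: 4 nullable (rate, bonus, manager, headcount — PK (salary_id) and explicit NOT NULL columns excluded).
roles: 2 nullable (grade, headcount — PK (code, notes, role_id) and explicit NOT NULL columns excluded).
Total: 5 + 10 + 4 + 2 = 21.

21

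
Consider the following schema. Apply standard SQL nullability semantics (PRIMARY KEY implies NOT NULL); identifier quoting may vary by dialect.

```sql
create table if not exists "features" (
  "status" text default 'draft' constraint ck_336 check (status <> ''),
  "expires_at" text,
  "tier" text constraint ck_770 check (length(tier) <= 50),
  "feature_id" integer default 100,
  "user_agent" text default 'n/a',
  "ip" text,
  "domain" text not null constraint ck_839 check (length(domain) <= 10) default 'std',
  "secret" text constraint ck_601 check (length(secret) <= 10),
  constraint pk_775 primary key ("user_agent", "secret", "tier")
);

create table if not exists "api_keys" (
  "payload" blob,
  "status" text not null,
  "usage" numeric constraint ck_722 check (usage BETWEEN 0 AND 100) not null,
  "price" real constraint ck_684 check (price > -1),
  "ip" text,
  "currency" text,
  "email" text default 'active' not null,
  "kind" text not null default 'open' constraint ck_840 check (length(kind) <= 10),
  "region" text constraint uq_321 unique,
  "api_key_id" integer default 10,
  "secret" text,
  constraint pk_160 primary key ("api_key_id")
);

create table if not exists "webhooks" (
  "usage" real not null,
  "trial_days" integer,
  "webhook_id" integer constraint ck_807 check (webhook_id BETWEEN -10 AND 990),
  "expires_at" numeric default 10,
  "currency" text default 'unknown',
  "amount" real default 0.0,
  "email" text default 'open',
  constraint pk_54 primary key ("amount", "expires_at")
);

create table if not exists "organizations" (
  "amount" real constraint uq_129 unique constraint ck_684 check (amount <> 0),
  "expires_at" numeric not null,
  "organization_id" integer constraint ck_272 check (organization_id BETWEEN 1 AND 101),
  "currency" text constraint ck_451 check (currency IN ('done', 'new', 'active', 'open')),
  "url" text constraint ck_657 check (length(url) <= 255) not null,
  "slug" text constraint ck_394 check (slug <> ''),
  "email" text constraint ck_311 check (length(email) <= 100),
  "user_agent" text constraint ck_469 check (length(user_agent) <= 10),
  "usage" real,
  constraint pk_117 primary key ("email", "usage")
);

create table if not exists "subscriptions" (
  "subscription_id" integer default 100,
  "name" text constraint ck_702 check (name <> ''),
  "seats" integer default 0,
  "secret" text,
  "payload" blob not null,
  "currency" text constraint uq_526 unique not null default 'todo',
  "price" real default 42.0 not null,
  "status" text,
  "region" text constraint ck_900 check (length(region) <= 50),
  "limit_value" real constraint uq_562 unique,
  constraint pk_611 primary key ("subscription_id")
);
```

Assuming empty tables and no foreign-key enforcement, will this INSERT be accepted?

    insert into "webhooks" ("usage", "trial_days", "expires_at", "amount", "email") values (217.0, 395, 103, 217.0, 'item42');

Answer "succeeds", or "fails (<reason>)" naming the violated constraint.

succeeds

NOT NULL columns: amount is supplied; expires_at is supplied; usage is supplied.
No constraint is violated.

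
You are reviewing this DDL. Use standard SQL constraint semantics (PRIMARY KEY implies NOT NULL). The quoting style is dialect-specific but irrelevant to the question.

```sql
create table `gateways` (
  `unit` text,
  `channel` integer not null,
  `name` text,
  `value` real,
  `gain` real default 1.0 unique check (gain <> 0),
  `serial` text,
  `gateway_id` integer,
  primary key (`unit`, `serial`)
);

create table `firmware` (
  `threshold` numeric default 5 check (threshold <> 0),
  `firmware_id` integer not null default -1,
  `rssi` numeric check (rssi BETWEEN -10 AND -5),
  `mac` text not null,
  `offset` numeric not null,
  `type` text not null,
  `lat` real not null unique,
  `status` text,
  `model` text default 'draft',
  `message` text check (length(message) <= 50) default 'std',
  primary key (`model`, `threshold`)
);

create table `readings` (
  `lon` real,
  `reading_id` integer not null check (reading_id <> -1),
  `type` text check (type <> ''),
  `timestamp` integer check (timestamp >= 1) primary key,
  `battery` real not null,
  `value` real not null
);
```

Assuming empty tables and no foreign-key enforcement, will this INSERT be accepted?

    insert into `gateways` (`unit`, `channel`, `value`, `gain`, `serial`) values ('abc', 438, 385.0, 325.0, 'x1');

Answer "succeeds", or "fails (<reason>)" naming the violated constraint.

NOT NULL columns: channel is supplied; serial is supplied; unit is supplied.
CHECK constraints: 325.0 satisfies (gain <> 0).
No constraint is violated.

succeeds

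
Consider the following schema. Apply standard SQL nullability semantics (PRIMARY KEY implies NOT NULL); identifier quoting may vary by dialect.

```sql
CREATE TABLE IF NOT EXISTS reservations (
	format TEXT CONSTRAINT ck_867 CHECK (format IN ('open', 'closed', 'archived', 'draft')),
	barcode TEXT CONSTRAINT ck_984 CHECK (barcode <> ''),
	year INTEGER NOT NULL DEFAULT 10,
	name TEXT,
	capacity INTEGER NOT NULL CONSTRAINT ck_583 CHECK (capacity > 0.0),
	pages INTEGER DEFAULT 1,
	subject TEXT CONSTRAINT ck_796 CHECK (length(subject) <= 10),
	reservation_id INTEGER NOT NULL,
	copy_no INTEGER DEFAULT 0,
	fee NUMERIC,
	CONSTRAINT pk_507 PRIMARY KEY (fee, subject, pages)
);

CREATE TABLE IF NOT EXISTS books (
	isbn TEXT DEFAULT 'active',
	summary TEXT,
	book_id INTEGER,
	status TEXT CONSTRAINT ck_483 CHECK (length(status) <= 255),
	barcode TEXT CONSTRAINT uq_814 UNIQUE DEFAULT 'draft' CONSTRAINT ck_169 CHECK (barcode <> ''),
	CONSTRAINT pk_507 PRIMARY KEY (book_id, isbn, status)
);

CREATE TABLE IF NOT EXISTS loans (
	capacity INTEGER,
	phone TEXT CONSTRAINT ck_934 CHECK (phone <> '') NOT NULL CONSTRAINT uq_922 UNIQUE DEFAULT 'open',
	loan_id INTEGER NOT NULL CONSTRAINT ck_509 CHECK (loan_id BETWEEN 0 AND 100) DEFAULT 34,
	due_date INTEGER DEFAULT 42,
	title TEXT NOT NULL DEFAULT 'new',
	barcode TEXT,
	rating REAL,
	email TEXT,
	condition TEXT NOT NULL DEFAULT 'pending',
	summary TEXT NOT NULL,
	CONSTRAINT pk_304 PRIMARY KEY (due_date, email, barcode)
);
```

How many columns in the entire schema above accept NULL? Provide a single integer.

8

reservations: 4 nullable (format, barcode, name, copy_no — PK (fee, subject, pages) and explicit NOT NULL columns excluded).
books: 2 nullable (summary, barcode — PK (book_id, isbn, status) and explicit NOT NULL columns excluded).
loans: 2 nullable (capacity, rating — PK (due_date, email, barcode) and explicit NOT NULL columns excluded).
Total: 4 + 2 + 2 = 8.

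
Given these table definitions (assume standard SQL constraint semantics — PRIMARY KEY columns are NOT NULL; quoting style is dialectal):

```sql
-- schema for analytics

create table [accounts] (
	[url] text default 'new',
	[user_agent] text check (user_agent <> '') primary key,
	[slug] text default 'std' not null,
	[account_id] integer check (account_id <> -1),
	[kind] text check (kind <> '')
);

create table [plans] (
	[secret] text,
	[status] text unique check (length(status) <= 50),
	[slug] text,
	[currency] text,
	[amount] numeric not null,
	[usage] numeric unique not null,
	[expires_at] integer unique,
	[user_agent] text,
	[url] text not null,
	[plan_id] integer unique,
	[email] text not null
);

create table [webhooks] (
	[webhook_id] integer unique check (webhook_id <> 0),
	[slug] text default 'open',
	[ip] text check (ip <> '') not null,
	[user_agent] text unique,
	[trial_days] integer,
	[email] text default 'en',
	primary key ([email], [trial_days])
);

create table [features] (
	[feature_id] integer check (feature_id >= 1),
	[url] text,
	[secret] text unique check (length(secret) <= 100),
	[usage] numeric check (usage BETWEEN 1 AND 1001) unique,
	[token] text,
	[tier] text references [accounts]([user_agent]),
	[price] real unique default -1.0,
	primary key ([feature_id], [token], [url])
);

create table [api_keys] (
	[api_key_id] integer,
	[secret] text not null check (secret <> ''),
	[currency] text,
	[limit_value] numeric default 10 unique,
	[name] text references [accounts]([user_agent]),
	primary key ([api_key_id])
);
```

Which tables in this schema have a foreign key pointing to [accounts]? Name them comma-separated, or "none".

- features.tier references accounts(user_agent).
- api_keys.name references accounts(user_agent).

features, api_keys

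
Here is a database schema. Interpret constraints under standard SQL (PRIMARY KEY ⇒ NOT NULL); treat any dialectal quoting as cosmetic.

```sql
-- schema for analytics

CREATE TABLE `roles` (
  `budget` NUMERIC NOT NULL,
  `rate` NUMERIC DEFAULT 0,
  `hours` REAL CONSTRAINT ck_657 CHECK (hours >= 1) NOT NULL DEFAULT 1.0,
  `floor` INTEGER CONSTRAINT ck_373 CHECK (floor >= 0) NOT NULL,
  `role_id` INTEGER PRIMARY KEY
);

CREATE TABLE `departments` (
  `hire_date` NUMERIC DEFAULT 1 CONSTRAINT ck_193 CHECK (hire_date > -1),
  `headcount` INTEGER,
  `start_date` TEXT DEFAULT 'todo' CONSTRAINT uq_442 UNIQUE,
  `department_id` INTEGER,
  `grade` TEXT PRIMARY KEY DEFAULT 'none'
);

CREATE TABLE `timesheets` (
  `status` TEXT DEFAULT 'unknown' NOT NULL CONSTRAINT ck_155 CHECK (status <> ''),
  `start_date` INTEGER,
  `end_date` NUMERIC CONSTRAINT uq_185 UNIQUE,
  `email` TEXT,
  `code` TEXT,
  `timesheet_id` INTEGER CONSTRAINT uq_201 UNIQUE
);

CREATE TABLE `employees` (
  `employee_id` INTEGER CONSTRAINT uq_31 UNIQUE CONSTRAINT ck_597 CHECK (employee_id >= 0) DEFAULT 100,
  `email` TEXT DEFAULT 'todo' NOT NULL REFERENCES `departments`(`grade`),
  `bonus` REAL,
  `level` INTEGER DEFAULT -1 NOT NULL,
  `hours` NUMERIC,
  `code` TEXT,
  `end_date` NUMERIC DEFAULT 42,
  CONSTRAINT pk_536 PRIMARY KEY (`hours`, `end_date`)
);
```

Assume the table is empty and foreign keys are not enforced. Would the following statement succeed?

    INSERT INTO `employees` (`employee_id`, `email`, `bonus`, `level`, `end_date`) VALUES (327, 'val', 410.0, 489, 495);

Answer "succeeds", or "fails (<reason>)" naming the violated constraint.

fails (NOT NULL on hours)

hours is omitted from the column list and has no DEFAULT, so it would receive NULL.
But hours is part of the PRIMARY KEY (implied NOT NULL).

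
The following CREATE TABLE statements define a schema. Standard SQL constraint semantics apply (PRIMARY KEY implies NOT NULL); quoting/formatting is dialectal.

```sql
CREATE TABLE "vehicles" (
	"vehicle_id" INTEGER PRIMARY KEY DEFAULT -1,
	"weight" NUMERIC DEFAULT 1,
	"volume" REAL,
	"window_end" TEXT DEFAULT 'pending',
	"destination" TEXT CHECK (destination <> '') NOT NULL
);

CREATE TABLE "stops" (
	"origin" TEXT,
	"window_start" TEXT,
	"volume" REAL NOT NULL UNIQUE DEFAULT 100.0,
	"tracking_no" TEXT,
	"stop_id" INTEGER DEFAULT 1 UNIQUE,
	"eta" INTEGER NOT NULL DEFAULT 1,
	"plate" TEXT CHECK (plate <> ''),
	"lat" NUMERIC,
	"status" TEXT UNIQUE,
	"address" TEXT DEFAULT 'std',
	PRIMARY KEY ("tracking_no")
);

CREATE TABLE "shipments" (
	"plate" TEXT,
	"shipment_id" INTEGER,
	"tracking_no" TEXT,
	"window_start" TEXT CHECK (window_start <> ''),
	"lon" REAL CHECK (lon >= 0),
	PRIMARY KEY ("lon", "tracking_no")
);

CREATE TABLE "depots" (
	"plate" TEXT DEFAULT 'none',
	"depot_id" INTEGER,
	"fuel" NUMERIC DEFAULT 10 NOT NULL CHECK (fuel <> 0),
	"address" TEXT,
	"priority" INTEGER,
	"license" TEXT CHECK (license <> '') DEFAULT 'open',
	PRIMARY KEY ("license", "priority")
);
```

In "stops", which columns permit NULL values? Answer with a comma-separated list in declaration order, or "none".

origin, window_start, stop_id, plate, lat, status, address

- origin: no NOT NULL constraint applies → nullable.
- window_start: no NOT NULL constraint applies → nullable.
- volume: declared NOT NULL → not nullable.
- tracking_no: part of the PRIMARY KEY, which implies NOT NULL → not nullable.
- stop_id: UNIQUE does not imply NOT NULL → nullable.
- eta: declared NOT NULL → not nullable.
- plate: CHECK does not forbid NULL (a CHECK constraint passes when its expression is NULL) → nullable.
- lat: no NOT NULL constraint applies → nullable.
- status: UNIQUE does not imply NOT NULL → nullable.
- address: DEFAULT only fills an omitted column; an explicit NULL is still allowed → nullable.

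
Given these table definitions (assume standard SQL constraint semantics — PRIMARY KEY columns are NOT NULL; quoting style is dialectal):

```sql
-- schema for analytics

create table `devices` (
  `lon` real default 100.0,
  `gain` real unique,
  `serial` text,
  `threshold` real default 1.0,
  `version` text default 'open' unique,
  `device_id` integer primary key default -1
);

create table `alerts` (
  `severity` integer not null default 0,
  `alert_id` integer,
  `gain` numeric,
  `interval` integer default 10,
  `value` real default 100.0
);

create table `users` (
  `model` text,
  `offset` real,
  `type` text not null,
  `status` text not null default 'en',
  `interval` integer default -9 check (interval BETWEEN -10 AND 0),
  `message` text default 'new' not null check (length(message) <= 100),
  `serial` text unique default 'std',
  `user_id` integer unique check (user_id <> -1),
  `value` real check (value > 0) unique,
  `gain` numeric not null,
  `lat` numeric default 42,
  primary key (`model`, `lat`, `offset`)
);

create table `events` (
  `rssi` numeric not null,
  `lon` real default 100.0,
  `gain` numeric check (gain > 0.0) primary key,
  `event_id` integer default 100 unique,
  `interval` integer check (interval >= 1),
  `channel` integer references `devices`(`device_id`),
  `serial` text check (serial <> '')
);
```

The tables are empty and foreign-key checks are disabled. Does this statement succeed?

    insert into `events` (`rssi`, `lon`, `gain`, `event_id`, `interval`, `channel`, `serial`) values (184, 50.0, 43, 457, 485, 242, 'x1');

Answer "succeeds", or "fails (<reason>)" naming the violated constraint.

succeeds

NOT NULL columns: gain is supplied; rssi is supplied.
CHECK constraints: 43 satisfies (gain > 0.0); 485 satisfies (interval >= 1); 'x1' satisfies (serial <> '').
No constraint is violated.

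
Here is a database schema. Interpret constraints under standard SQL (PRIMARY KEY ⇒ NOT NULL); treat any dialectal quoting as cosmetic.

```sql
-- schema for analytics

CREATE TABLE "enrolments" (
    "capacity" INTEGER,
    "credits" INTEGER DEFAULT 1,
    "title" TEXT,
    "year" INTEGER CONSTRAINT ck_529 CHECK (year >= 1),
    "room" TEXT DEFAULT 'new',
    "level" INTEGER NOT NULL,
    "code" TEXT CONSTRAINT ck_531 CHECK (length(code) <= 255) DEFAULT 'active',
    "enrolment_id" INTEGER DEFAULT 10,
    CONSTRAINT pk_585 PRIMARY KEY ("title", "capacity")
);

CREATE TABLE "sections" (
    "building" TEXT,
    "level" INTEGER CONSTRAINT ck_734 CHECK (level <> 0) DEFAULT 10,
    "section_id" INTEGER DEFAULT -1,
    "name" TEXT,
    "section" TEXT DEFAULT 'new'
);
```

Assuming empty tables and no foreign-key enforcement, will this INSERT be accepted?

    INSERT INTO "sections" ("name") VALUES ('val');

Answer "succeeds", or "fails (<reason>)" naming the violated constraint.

succeeds

sections has no NOT NULL or PRIMARY KEY columns.
No constraint is violated.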